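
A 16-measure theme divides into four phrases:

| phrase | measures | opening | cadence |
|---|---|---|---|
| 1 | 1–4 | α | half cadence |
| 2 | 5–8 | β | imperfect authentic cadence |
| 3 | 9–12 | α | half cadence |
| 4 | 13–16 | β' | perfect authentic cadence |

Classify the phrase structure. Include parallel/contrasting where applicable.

Four phrases in two halves: the first half (bars 1–8) ends with an imperfect authentic cadence, the second (bars 9–16) with a perfect authentic cadence — a large antecedent–consequent pair, i.e. a double period.
Phrase 3 begins with the same material as phrase 1, making it parallel.

parallel double period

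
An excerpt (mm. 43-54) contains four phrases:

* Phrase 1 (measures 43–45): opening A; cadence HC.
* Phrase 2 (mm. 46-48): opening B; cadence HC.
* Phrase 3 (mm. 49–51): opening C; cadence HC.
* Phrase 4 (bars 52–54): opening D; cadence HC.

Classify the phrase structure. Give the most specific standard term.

Phrase 4 ends with a half cadence, no stronger than phrase 2's half cadence, so the four phrases do not form a double period; nor do phrases 3–4 duplicate 1–2, so it is not a repeated period. With no phrase reaching a conclusive cadence, the passage is a phrase group.

phrase group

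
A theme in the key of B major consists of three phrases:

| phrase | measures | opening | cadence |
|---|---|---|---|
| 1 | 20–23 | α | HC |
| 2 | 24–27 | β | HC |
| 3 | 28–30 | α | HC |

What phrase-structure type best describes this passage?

phrase group

The final phrase closes with a half cadence, which is not stronger than the preceding half cadence; the 3 phrases lack an overall antecedent–consequent design and so form a phrase group.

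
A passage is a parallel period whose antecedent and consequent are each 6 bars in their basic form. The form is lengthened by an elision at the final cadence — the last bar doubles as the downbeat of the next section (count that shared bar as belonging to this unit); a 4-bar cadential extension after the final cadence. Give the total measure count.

Basic parallel period: 6 + 6 = 12 bars.
12 (basic form) + 4 (cadential extension) = 16.
The elision shares a bar with the next section but does not change this unit's count.

16 measures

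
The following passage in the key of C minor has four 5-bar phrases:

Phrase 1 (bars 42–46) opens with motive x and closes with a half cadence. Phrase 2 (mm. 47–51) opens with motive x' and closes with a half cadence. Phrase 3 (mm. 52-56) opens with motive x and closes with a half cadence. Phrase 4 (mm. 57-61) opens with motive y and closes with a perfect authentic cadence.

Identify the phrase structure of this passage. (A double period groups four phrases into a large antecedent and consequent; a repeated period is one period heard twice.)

Four phrases in two halves: the first half (mm. 42–51) ends with a half cadence, the second (measures 52-61) with a perfect authentic cadence — a large antecedent–consequent pair, i.e. a double period.
Phrase 3 begins with the same material as phrase 1, making it parallel.

parallel double period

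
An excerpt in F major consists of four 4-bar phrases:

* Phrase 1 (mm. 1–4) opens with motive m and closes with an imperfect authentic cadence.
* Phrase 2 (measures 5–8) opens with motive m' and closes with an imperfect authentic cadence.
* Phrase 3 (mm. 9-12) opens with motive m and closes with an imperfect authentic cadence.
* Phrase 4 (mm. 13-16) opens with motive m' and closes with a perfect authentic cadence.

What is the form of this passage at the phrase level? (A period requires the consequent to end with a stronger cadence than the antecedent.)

Four phrases in two halves: the first half (mm. 1–8) ends with an imperfect authentic cadence, the second (mm. 9–16) with a perfect authentic cadence — a large antecedent–consequent pair, i.e. a double period.
Phrase 3 begins with the same material as phrase 1, making it parallel.

parallel double period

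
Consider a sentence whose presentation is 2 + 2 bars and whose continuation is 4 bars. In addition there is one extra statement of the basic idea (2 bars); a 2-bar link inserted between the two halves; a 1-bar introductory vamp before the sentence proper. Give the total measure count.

13 measures

Basic sentence: 2 + 2 + 4 = 8 bars.
8 (basic form) + 2 (extra statement) + 2 (link) + 1 (introduction) = 13.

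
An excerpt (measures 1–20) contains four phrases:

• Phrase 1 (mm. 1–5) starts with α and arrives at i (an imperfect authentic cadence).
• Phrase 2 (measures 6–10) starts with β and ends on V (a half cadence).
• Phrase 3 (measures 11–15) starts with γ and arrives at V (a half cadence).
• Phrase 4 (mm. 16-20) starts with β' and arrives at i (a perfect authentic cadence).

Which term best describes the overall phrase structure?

contrasting double period

Four phrases in two halves: the first half (mm. 1–10) ends with a half cadence, the second (mm. 11–20) with a perfect authentic cadence — a large antecedent–consequent pair, i.e. a double period.
Phrase 3 begins with different material from phrase 1, making it contrasting.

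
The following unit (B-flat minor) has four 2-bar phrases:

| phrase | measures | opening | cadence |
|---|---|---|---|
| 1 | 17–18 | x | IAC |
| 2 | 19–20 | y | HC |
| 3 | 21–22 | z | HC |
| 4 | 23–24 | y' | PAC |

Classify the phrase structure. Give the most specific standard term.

Four phrases in two halves: the first half (bars 17–20) ends with a half cadence, the second (mm. 21-24) with a perfect authentic cadence — a large antecedent–consequent pair, i.e. a double period.
Phrase 3 begins with different material from phrase 1, making it contrasting.

contrasting double period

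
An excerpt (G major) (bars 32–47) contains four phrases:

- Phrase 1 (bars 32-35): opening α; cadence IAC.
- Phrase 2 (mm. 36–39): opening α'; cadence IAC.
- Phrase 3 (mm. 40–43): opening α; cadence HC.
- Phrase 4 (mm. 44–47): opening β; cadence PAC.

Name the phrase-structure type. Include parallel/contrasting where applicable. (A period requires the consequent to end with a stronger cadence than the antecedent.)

Four phrases in two halves: the first half (mm. 32-39) ends with an imperfect authentic cadence, the second (bars 40-47) with a perfect authentic cadence — a large antecedent–consequent pair, i.e. a double period.
Phrase 3 begins with the same material as phrase 1, making it parallel.

parallel double period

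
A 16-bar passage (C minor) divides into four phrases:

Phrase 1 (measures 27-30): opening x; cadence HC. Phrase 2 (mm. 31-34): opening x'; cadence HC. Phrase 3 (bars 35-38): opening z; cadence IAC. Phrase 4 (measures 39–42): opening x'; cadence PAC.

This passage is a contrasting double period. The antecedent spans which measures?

In a double period the four phrases pair into a large antecedent (phrases 1–2, ending half cadence) and a large consequent (phrases 3–4, ending perfect authentic cadence). The antecedent spans mm. 27–34.

measures 27–34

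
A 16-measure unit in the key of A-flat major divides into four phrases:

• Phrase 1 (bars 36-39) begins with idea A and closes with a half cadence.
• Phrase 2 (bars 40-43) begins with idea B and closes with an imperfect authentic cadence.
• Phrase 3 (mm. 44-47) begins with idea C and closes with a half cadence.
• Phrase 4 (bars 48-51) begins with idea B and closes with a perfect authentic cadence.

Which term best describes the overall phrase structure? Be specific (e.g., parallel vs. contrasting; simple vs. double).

contrasting double period

Four phrases in two halves: the first half (mm. 36–43) ends with an imperfect authentic cadence, the second (measures 44-51) with a perfect authentic cadence — a large antecedent–consequent pair, i.e. a double period.
Phrase 3 begins with different material from phrase 1, making it contrasting.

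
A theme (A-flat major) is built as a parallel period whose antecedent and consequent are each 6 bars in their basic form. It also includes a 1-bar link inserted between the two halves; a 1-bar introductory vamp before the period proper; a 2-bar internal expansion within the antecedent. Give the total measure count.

Basic parallel period: 6 + 6 = 12 bars.
12 (basic form) + 1 (link) + 1 (introduction) + 2 (internal expansion) = 16.

16 measures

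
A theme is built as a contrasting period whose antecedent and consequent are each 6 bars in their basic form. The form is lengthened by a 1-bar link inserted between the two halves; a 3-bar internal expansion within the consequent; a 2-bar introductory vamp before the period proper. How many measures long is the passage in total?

18 measures

Basic contrasting period: 6 + 6 = 12 bars.
12 (basic form) + 1 (link) + 3 (internal expansion) + 2 (introduction) = 18.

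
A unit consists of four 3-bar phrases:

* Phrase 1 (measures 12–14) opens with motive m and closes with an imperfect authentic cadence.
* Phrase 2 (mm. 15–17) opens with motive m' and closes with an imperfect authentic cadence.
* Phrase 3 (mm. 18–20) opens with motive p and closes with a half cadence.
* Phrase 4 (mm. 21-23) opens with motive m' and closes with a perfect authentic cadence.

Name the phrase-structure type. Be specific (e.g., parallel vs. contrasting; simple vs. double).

contrasting double period

Four phrases in two halves: the first half (mm. 12-17) ends with an imperfect authentic cadence, the second (mm. 18-23) with a perfect authentic cadence — a large antecedent–consequent pair, i.e. a double period.
Phrase 3 begins with different material from phrase 1, making it contrasting.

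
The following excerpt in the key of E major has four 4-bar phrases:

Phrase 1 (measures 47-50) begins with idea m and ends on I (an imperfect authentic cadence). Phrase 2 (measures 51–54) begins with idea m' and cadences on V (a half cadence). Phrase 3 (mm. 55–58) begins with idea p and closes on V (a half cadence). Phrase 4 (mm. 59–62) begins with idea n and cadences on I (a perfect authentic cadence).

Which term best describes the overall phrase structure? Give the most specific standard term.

contrasting double period

Four phrases in two halves: the first half (bars 47-54) ends with a half cadence, the second (bars 55-62) with a perfect authentic cadence — a large antecedent–consequent pair, i.e. a double period.
Phrase 3 begins with different material from phrase 1, making it contrasting.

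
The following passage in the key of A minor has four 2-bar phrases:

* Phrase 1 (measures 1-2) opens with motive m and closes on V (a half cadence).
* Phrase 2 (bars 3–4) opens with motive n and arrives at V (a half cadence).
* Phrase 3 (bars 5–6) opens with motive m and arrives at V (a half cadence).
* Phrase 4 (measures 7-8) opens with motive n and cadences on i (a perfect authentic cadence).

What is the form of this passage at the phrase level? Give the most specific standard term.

parallel double period

Four phrases in two halves: the first half (measures 1–4) ends with a half cadence, the second (bars 5-8) with a perfect authentic cadence — a large antecedent–consequent pair, i.e. a double period.
Phrase 3 begins with the same material as phrase 1, making it parallel.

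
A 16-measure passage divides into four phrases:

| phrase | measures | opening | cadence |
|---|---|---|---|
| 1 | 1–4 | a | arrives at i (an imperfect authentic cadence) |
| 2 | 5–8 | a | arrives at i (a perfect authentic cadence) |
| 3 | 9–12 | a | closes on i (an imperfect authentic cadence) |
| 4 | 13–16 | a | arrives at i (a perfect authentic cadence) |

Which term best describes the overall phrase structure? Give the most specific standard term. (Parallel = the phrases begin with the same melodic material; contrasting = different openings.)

repeated period

The cadence pattern IAC–PAC–IAC–PAC is weak–strong twice, and phrases 3–4 restate phrases 1–2: a period heard twice, not a double period (which would end weakly at phrase 2).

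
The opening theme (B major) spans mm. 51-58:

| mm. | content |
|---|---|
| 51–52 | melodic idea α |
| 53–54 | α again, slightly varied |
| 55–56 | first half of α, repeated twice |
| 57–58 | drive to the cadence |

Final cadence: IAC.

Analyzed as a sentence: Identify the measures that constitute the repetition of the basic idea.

The presentation of a sentence is the basic idea (measures 51–52) plus its repetition (measures 53–54); the repetition of the basic idea is therefore bars 53–54.

measures 53–54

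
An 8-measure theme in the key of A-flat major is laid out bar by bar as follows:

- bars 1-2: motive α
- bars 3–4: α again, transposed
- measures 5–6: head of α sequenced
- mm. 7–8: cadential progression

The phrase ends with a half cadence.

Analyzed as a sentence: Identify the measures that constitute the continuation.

After the presentation (mm. 1–4), the continuation covers the fragmentation through the cadence: measures 5–8.

measures 5–8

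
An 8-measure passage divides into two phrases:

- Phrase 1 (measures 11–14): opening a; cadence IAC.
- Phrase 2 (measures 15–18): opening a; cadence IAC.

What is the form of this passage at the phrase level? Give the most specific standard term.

Both phrases have the same opening (a) and the same cadence (imperfect authentic cadence): the second is a restatement, not a consequent, so this is a repeated phrase rather than a period.

repeated phrase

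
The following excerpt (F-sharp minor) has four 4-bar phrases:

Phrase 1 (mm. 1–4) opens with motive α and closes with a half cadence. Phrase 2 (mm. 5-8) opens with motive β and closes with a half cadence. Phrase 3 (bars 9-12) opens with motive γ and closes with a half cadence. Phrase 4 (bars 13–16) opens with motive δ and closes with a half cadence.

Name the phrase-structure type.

Phrase 4 ends with a half cadence, no stronger than phrase 2's half cadence, so the four phrases do not form a double period; nor do phrases 3–4 duplicate 1–2, so it is not a repeated period. With no phrase reaching a conclusive cadence, the passage is a phrase group.

phrase group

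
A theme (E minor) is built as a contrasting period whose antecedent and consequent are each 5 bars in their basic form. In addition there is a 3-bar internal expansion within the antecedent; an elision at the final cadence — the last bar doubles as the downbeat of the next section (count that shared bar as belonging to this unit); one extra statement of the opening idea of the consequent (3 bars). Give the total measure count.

16 measures

Basic contrasting period: 5 + 5 = 10 bars.
10 (basic form) + 3 (internal expansion) + 3 (extra statement) = 16.
The elision shares a bar with the next section but does not change this unit's count.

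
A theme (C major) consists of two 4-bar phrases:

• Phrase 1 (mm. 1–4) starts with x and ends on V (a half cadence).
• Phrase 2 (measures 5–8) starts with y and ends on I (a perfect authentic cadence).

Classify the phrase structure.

Phrase 1 ends with a half cadence (weaker) and phrase 2 with a perfect authentic cadence (stronger): antecedent + consequent = a period.
The two phrases open with different material (x / y), so the period is contrasting.

contrasting period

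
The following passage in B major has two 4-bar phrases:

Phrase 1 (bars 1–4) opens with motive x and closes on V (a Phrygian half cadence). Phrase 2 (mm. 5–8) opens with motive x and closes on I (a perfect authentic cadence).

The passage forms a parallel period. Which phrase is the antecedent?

The phrase ending with the weaker cadence (Phrygian half cadence) is the antecedent; the one ending more conclusively (perfect authentic cadence) is the consequent. The antecedent is phrase 1.

phrase 1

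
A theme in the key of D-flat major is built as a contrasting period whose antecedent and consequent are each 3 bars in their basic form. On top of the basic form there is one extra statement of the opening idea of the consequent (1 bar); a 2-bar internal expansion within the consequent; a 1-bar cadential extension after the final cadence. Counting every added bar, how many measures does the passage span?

Basic contrasting period: 3 + 3 = 6 bars.
6 (basic form) + 1 (extra statement) + 2 (internal expansion) + 1 (cadential extension) = 10.

10 measures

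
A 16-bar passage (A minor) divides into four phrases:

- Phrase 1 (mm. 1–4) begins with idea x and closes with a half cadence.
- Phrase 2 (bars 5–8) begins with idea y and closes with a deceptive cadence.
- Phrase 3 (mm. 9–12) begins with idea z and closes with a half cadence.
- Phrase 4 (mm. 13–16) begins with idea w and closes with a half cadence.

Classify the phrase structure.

phrase group

Phrase 4 ends with a half cadence, no stronger than phrase 2's deceptive cadence, so the four phrases do not form a double period; nor do phrases 3–4 duplicate 1–2, so it is not a repeated period. With no phrase reaching a conclusive cadence, the passage is a phrase group.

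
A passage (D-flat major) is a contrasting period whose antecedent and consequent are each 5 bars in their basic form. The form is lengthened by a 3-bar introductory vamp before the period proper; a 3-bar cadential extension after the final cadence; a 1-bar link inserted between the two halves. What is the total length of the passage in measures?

Basic contrasting period: 5 + 5 = 10 bars.
10 (basic form) + 3 (introduction) + 3 (cadential extension) + 1 (link) = 17.

17 measures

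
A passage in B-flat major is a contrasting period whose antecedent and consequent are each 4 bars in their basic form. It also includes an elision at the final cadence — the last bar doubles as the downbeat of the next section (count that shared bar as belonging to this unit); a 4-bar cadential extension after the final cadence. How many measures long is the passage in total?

12 measures

Basic contrasting period: 4 + 4 = 8 bars.
8 (basic form) + 4 (cadential extension) = 12.
The elision shares a bar with the next section but does not change this unit's count.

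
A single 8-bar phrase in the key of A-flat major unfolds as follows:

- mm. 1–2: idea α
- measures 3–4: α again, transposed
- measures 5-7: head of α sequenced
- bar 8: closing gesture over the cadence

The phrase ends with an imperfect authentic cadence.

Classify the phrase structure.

sentence

Basic idea (mm. 1–2) + its repetition (measures 3–4) form the presentation; fragmentation and cadence (measures 5-8) form the continuation — the 8-bar whole is a sentence.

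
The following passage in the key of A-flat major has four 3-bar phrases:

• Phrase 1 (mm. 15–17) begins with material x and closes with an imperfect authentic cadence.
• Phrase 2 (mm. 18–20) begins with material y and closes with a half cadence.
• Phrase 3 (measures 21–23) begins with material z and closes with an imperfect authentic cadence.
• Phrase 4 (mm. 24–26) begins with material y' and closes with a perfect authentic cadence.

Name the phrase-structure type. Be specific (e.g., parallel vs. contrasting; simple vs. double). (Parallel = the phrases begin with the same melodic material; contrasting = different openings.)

Four phrases in two halves: the first half (bars 15–20) ends with a half cadence, the second (mm. 21–26) with a perfect authentic cadence — a large antecedent–consequent pair, i.e. a double period.
Phrase 3 begins with different material from phrase 1, making it contrasting.

contrasting double period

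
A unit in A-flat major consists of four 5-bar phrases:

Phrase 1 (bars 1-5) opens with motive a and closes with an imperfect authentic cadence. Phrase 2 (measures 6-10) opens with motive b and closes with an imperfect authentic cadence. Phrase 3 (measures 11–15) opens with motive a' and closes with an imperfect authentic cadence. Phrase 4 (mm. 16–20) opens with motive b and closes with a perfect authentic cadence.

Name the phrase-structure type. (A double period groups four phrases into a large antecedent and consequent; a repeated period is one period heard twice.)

parallel double period

Four phrases in two halves: the first half (mm. 1–10) ends with an imperfect authentic cadence, the second (bars 11–20) with a perfect authentic cadence — a large antecedent–consequent pair, i.e. a double period.
Phrase 3 begins with the same material as phrase 1, making it parallel.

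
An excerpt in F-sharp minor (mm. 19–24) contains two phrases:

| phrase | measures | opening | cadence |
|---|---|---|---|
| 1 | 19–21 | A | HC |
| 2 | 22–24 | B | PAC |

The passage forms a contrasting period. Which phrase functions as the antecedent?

The phrase ending with the weaker cadence (half cadence) is the antecedent; the one ending more conclusively (perfect authentic cadence) is the consequent. The antecedent is phrase 1.

phrase 1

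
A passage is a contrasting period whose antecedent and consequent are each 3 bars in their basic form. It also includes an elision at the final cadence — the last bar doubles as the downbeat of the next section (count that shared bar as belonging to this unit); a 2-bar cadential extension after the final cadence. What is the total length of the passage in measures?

8 measures

Basic contrasting period: 3 + 3 = 6 bars.
6 (basic form) + 2 (cadential extension) = 8.
The elision shares a bar with the next section but does not change this unit's count.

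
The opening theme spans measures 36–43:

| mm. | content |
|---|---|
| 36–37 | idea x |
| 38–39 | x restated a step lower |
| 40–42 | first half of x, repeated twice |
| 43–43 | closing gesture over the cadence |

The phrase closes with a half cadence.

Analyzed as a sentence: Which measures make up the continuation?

measures 40–43

After the presentation (measures 36–39), the continuation covers the fragmentation through the cadence: measures 40-43.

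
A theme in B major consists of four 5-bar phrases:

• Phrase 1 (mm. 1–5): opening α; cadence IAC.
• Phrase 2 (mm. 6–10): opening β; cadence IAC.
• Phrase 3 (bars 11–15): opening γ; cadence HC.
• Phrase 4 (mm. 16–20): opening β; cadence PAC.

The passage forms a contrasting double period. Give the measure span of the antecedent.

In a double period the first pair of phrases (ending imperfect authentic cadence) is the large antecedent and the second pair (ending perfect authentic cadence) is the large consequent; the antecedent is measures 1–10.

measures 1–10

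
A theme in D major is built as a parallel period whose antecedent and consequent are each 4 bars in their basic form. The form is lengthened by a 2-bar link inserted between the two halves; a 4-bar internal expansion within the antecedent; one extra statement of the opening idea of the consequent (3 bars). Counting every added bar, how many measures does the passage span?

Basic parallel period: 4 + 4 = 8 bars.
8 (basic form) + 2 (link) + 4 (internal expansion) + 3 (extra statement) = 17.

17 measures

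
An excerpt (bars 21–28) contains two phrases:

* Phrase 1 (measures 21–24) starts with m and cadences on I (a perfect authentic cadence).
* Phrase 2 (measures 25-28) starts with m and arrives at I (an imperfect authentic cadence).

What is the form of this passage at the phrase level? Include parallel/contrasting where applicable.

phrase group

The second phrase closes with an imperfect authentic cadence, which is not stronger than the first phrase's perfect authentic cadence; without a weak→strong cadential pair there is no antecedent–consequent relationship, so this is a phrase group rather than a period.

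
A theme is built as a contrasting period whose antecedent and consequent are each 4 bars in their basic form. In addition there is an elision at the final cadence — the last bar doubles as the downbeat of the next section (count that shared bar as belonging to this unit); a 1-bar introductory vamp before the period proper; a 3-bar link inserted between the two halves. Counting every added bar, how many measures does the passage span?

Basic contrasting period: 4 + 4 = 8 bars.
8 (basic form) + 1 (introduction) + 3 (link) = 12.
The elision shares a bar with the next section but does not change this unit's count.

12 measures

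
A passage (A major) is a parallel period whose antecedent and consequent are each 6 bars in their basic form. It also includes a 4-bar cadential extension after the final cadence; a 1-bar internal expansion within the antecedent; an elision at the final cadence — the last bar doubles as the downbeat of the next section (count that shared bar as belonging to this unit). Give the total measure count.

Basic parallel period: 6 + 6 = 12 bars.
12 (basic form) + 4 (cadential extension) + 1 (internal expansion) = 17.
The elision shares a bar with the next section but does not change this unit's count.

17 measures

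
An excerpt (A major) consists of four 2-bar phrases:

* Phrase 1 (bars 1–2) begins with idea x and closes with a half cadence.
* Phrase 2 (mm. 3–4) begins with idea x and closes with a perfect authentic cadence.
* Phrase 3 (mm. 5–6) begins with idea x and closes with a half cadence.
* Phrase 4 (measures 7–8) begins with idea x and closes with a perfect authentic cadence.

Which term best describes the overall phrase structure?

repeated period

The cadence pattern HC–PAC–HC–PAC is weak–strong twice, and phrases 3–4 restate phrases 1–2: a period heard twice, not a double period (which would end weakly at phrase 2).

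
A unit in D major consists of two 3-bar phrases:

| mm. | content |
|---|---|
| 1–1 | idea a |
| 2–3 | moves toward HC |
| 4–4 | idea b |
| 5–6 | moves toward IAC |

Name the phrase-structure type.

Phrase 1 ends with a half cadence (weaker) and phrase 2 with an imperfect authentic cadence (stronger): antecedent + consequent = a period.
The two phrases open with different material (a / b), so the period is contrasting.

contrasting period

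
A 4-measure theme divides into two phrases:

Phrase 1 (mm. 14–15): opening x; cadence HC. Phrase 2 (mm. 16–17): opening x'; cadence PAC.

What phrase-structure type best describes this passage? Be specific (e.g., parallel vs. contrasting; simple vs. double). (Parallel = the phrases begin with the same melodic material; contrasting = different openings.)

Phrase 1 ends with a half cadence (weaker) and phrase 2 with a perfect authentic cadence (stronger): antecedent + consequent = a period.
The two phrases open with the same material (x / x'), so the period is parallel.

parallel period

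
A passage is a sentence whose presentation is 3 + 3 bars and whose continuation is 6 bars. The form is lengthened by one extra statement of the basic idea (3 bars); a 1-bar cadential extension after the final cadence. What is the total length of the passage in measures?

16 measures

Basic sentence: 3 + 3 + 6 = 12 bars.
12 (basic form) + 3 (extra statement) + 1 (cadential extension) = 16.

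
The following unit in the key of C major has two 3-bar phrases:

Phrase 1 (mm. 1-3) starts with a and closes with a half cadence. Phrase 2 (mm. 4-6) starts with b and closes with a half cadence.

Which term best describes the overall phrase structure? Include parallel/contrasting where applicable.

phrase group

The second phrase closes with a half cadence, which is not stronger than the first phrase's half cadence; without a weak→strong cadential pair there is no antecedent–consequent relationship, so this is a phrase group rather than a period.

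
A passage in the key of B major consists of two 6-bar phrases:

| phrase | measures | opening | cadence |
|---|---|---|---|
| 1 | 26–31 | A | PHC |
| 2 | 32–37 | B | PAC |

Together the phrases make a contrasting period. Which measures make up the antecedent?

measures 26–31

The phrase ending with the weaker cadence (Phrygian half cadence) is the antecedent; the one ending more conclusively (perfect authentic cadence) is the consequent. The antecedent is measures 26–31.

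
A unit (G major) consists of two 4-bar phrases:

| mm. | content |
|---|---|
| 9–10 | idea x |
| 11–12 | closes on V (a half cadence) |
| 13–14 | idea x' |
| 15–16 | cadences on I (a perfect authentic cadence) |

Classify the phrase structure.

parallel period

Phrase 1 ends with a half cadence (weaker) and phrase 2 with a perfect authentic cadence (stronger): antecedent + consequent = a period.
The two phrases open with the same material (x / x'), so the period is parallel.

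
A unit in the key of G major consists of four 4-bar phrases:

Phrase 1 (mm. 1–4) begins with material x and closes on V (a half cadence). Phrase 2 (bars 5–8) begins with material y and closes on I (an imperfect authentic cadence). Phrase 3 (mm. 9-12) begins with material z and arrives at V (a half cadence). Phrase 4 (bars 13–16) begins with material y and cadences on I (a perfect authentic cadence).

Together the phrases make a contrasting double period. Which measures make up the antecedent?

In a double period the first pair of phrases (ending imperfect authentic cadence) is the large antecedent and the second pair (ending perfect authentic cadence) is the large consequent; the antecedent is measures 1–8.

measures 1–8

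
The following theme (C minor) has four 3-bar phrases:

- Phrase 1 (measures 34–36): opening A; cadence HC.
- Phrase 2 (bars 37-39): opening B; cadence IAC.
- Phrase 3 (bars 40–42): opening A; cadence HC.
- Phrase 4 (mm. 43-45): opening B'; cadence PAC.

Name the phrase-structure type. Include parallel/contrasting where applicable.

parallel double period

Four phrases in two halves: the first half (mm. 34–39) ends with an imperfect authentic cadence, the second (mm. 40–45) with a perfect authentic cadence — a large antecedent–consequent pair, i.e. a double period.
Phrase 3 begins with the same material as phrase 1, making it parallel.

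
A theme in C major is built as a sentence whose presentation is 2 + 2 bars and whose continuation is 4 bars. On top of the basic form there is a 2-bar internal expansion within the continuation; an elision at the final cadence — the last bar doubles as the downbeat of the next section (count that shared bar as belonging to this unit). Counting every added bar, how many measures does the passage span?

Basic sentence: 2 + 2 + 4 = 8 bars.
8 (basic form) + 2 (internal expansion) = 10.
The elision shares a bar with the next section but does not change this unit's count.

10 measures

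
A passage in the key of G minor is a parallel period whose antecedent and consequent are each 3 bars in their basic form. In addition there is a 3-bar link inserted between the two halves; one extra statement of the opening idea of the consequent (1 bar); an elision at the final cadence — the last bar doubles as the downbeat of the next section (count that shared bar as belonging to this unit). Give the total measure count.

10 measures

Basic parallel period: 3 + 3 = 6 bars.
6 (basic form) + 3 (link) + 1 (extra statement) = 10.
The elision shares a bar with the next section but does not change this unit's count.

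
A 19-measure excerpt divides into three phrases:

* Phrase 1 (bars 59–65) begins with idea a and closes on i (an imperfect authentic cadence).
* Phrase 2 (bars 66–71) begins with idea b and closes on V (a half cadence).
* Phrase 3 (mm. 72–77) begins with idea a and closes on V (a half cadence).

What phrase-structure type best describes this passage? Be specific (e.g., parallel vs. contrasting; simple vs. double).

phrase group

The final phrase closes with a half cadence, which is not stronger than the preceding half cadence; the 3 phrases lack an overall antecedent–consequent design and so form a phrase group.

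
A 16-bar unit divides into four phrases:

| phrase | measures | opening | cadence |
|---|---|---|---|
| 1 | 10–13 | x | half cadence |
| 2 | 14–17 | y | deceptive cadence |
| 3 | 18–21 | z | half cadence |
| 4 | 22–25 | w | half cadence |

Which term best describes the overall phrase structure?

phrase group

Phrase 4 ends with a half cadence, no stronger than phrase 2's deceptive cadence, so the four phrases do not form a double period; nor do phrases 3–4 duplicate 1–2, so it is not a repeated period. With no phrase reaching a conclusive cadence, the passage is a phrase group.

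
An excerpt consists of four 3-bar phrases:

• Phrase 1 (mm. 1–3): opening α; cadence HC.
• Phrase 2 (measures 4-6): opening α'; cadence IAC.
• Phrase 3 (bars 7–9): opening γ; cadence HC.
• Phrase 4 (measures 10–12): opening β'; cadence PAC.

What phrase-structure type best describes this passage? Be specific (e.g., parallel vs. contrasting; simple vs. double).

Four phrases in two halves: the first half (bars 1–6) ends with an imperfect authentic cadence, the second (measures 7–12) with a perfect authentic cadence — a large antecedent–consequent pair, i.e. a double period.
Phrase 3 begins with different material from phrase 1, making it contrasting.

contrasting double period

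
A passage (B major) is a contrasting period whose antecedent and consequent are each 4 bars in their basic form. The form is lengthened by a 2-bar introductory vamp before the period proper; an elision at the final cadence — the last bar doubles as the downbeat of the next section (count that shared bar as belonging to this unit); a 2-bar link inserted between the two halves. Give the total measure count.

Basic contrasting period: 4 + 4 = 8 bars.
8 (basic form) + 2 (introduction) + 2 (link) = 12.
The elision shares a bar with the next section but does not change this unit's count.

12 measures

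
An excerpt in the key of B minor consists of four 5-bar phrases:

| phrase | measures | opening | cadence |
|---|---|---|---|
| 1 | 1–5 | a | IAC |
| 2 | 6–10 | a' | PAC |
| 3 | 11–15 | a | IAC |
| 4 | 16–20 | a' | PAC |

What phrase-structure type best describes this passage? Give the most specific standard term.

The cadence pattern IAC–PAC–IAC–PAC is weak–strong twice, and phrases 3–4 restate phrases 1–2: a period heard twice, not a double period (which would end weakly at phrase 2).

repeated period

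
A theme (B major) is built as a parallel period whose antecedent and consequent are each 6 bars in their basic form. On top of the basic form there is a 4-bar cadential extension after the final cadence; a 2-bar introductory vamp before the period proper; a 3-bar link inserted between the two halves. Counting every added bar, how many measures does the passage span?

Basic parallel period: 6 + 6 = 12 bars.
12 (basic form) + 4 (cadential extension) + 2 (introduction) + 3 (link) = 21.

21 measures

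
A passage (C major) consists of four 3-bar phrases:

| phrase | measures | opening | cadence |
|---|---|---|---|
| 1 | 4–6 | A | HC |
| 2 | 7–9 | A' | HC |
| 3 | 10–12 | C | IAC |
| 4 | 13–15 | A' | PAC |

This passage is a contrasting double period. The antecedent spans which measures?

In a double period the four phrases pair into a large antecedent (phrases 1–2, ending half cadence) and a large consequent (phrases 3–4, ending perfect authentic cadence). The antecedent spans mm. 4–9.

measures 4–9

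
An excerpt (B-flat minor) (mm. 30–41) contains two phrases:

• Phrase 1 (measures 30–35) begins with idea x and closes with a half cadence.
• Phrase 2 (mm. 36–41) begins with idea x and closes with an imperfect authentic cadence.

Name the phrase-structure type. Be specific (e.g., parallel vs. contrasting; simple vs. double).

Phrase 1 ends with a half cadence (weaker) and phrase 2 with an imperfect authentic cadence (stronger): antecedent + consequent = a period.
The two phrases open with the same material (x / x), so the period is parallel.

parallel period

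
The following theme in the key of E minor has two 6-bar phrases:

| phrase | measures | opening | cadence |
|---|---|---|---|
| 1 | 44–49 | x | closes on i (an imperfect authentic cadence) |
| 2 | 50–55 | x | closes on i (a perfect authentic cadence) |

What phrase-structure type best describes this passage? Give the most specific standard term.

Phrase 1 ends with an imperfect authentic cadence (weaker) and phrase 2 with a perfect authentic cadence (stronger): antecedent + consequent = a period.
The two phrases open with the same material (x / x), so the period is parallel.

parallel period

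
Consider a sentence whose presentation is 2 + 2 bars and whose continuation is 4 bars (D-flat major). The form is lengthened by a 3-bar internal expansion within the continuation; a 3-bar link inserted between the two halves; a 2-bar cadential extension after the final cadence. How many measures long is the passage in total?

Basic sentence: 2 + 2 + 4 = 8 bars.
8 (basic form) + 3 (internal expansion) + 3 (link) + 2 (cadential extension) = 16.

16 measures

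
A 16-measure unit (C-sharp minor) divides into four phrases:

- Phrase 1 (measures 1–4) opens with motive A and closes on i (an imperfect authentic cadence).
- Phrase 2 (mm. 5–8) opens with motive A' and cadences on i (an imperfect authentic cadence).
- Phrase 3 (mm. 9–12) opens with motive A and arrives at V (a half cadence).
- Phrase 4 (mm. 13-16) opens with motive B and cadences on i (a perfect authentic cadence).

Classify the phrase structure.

Four phrases in two halves: the first half (mm. 1-8) ends with an imperfect authentic cadence, the second (mm. 9–16) with a perfect authentic cadence — a large antecedent–consequent pair, i.e. a double period.
Phrase 3 begins with the same material as phrase 1, making it parallel.

parallel double period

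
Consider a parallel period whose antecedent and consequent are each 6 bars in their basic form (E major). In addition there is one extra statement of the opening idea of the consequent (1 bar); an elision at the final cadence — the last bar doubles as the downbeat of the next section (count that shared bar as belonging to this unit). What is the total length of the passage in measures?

Basic parallel period: 6 + 6 = 12 bars.
12 (basic form) + 1 (extra statement) = 13.
The elision shares a bar with the next section but does not change this unit's count.

13 measures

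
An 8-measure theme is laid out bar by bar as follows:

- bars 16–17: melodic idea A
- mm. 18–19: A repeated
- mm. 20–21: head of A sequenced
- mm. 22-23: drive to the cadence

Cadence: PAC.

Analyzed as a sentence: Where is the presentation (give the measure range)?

measures 16–19

The presentation of a sentence is the basic idea (bars 16–17) plus its repetition (mm. 18–19); the presentation is therefore mm. 16–19.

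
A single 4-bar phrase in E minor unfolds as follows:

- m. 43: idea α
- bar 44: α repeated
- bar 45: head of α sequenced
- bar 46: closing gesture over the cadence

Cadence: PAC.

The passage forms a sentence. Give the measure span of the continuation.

After the presentation (mm. 43–44), the continuation covers the fragmentation through the cadence: mm. 45–46.

measures 45–46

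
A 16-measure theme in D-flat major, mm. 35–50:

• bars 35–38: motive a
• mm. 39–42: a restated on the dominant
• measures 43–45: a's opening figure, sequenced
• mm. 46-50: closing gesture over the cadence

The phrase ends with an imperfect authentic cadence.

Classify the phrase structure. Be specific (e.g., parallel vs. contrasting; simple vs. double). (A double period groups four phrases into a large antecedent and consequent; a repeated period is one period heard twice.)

Basic idea (mm. 35–38) + its repetition (bars 39-42) form the presentation; fragmentation and cadence (mm. 43–50) form the continuation — the 16-bar whole is a sentence.

sentence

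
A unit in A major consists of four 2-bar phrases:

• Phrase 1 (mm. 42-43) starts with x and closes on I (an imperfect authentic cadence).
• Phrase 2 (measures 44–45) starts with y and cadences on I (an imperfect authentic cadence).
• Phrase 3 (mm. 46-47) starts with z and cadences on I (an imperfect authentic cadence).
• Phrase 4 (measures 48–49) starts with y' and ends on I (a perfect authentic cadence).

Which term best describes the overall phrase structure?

Four phrases in two halves: the first half (mm. 42–45) ends with an imperfect authentic cadence, the second (mm. 46–49) with a perfect authentic cadence — a large antecedent–consequent pair, i.e. a double period.
Phrase 3 begins with different material from phrase 1, making it contrasting.

contrasting double period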